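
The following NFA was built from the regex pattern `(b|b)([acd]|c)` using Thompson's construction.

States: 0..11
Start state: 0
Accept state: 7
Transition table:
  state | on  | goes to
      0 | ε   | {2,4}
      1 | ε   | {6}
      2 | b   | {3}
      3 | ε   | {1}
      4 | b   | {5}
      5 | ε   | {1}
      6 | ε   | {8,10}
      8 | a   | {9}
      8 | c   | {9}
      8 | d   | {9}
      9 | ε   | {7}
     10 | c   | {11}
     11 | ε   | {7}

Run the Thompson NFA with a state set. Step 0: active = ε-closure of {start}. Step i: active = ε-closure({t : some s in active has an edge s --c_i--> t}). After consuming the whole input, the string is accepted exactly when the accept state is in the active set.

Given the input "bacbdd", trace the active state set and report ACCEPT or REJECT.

initial (ε-close {0}): {0,2,4}
'b' @ 1: {1,3,5,6,8,10}
'a' @ 2: {7,9}  (accept∈set)
'c' @ 3: {}  — no active states
rest 'bdd' ignored (set empty)
final: {}; accept 7 not in set

Answer: REJECT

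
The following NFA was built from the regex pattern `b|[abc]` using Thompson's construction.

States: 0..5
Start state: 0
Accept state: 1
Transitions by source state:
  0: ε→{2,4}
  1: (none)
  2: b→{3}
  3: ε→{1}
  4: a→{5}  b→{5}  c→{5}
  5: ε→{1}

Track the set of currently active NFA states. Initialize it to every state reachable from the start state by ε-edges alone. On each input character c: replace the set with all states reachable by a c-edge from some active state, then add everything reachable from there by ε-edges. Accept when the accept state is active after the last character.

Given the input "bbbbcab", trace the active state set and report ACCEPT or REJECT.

initial (ε-close {0}): {0,2,4}
'b' @ 1: {1,3,5}  ✓accept
'b' @ 2: {}  — dead — no transitions
rest 'bbcab' ignored (set empty)
final: {}; accept 1 not in set

Answer: REJECT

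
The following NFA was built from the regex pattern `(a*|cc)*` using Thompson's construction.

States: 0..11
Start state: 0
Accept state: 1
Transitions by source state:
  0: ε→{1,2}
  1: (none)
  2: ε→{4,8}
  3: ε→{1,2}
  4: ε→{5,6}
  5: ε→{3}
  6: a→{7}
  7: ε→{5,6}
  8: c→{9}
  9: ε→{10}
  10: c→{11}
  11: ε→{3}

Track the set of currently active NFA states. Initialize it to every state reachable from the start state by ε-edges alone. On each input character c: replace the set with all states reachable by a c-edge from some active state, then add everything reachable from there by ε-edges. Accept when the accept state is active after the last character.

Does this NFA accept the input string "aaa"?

Answer: ACCEPT

Trace:
start: ε-closure({0}) = {0,1,2,3,4,5,6,8}
'a' @ 1: {1,2,3,4,5,6,7,8}  [accepting]
'a' @ 2: {1,2,3,4,5,6,7,8}  [accepting]
'a' @ 3: {1,2,3,4,5,6,7,8}  [accepting]
after full input: {1,2,3,4,5,6,7,8}  (accept=1 in)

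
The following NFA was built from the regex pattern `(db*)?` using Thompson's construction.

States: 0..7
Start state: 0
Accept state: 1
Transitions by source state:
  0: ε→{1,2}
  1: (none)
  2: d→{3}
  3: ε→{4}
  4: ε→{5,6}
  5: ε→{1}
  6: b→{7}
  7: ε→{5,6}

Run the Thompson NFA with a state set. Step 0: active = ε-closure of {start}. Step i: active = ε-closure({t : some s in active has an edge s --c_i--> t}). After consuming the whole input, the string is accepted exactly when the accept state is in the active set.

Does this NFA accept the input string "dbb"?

start: ε-closure({0}) = {0,1,2}
'd' @ 1: {1,3,4,5,6}  [accepting]
'b' @ 2: {1,5,6,7}  [accepting]
'b' @ 3: {1,5,6,7}  [accepting]
final: {1,5,6,7}; accept 1 in set

Answer: ACCEPT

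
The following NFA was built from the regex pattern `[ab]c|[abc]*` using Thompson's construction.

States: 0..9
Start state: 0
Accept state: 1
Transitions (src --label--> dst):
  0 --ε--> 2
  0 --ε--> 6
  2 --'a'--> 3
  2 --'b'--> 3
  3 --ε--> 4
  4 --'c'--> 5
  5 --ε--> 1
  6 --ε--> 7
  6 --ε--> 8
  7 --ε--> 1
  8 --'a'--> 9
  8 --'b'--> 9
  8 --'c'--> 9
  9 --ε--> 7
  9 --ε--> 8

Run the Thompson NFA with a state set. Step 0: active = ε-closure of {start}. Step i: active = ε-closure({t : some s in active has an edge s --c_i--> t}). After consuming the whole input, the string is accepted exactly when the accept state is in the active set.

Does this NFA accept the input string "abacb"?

S₀ = ε-closure({0}) = {0,1,2,6,7,8}
'a' @ 1: {1,3,4,7,8,9}  (accept∈set)
'b' @ 2: {1,7,8,9}  (accept∈set)
'a' @ 3: {1,7,8,9}  (accept∈set)
'c' @ 4: {1,7,8,9}  (accept∈set)
'b' @ 5: {1,7,8,9}  (accept∈set)
end set {1,7,8,9} — state 1 in

Answer: ACCEPT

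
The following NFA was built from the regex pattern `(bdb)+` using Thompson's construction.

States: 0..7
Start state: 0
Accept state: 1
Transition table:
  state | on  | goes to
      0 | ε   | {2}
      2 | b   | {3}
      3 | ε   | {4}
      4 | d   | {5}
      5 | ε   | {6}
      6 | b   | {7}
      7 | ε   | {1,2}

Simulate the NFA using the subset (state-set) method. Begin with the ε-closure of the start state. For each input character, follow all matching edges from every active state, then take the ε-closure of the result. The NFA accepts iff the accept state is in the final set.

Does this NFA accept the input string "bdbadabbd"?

Answer: REJECT

Trace:
S₀ = ε-closure({0}) = {0,2}
'b' @ 1: {3,4}
'd' @ 2: {5,6}
'b' @ 3: {1,2,7}  [accepting]
'a' @ 4: {}  — state set empty
rest 'dabbd' ignored (set empty)
after full input: {}  (accept=1 not in)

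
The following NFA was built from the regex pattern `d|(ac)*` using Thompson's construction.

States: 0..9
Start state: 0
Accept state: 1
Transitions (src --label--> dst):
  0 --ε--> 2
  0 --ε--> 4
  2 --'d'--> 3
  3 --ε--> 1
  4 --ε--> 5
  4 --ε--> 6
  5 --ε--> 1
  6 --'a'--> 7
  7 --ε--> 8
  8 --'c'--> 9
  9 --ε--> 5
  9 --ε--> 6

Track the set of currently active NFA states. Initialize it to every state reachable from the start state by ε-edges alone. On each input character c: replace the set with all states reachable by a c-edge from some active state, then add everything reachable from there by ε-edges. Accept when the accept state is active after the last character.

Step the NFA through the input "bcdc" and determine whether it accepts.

Answer: REJECT

Steps:
S₀ = ε-closure({0}) = {0,1,2,4,5,6}
'b' @ 1: {}  — state set empty
rest 'cdc' ignored (set empty)
final: {}; accept 1 not in set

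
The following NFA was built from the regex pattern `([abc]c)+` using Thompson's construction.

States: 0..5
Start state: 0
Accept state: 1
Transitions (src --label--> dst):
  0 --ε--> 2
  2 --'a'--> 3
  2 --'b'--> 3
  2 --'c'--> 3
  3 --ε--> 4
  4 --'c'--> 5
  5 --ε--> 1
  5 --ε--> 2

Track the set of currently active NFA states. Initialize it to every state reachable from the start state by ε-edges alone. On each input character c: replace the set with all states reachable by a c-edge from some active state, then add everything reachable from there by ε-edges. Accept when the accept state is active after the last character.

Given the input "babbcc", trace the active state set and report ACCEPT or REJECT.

initial (ε-close {0}): {0,2}
'b' @ 1: {3,4}
'a' @ 2: {}  — dead — no transitions
rest 'bbcc' ignored (set empty)
end set {} — state 1 not in

Answer: REJECT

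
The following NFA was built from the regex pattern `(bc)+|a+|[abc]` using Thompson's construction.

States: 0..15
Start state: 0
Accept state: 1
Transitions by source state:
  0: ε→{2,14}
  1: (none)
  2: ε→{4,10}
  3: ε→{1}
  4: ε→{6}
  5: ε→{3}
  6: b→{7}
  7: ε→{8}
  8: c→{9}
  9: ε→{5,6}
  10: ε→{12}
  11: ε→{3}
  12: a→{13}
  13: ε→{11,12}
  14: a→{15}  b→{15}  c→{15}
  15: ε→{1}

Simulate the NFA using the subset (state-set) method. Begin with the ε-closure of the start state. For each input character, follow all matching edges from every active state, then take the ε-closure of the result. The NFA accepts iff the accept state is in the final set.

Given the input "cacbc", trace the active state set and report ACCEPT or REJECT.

Answer: REJECT

Trace:
initial (ε-close {0}): {0,2,4,6,10,12,14}
'c' @ 1: {1,15}  (accept∈set)
'a' @ 2: {}  — dead — no transitions
rest 'cbc' ignored (set empty)
final: {}; accept 1 not in set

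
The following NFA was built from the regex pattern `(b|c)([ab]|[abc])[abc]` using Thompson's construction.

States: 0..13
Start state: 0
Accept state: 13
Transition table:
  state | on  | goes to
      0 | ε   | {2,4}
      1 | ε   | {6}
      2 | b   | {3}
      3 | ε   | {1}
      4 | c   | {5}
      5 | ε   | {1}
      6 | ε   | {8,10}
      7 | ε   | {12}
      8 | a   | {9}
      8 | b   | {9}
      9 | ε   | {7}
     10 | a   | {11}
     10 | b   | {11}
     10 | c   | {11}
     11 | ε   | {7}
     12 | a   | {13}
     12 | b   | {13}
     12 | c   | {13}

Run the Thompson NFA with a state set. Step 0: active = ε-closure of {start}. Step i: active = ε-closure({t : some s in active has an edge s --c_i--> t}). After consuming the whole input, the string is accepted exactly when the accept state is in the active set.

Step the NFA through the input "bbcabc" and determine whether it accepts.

initial (ε-close {0}): {0,2,4}
'b' @ 1: {1,3,6,8,10}
'b' @ 2: {7,9,11,12}
'c' @ 3: {13}  ✓accept
'a' @ 4: {}  — no active states
rest 'bc' ignored (set empty)
end set {} — state 13 not in

Answer: REJECT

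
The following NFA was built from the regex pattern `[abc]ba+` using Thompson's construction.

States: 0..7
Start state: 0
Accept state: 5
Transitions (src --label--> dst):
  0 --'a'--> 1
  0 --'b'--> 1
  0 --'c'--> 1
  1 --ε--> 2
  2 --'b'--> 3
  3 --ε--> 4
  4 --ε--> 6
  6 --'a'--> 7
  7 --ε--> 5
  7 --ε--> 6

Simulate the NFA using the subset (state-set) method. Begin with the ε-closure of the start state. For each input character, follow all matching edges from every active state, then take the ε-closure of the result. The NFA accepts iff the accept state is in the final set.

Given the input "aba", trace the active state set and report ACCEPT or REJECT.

Answer: ACCEPT

Steps:
S₀ = ε-closure({0}) = {0}
'a' @ 1: {1,2}
'b' @ 2: {3,4,6}
'a' @ 3: {5,6,7}  ✓accept
after full input: {5,6,7}  (accept=5 in)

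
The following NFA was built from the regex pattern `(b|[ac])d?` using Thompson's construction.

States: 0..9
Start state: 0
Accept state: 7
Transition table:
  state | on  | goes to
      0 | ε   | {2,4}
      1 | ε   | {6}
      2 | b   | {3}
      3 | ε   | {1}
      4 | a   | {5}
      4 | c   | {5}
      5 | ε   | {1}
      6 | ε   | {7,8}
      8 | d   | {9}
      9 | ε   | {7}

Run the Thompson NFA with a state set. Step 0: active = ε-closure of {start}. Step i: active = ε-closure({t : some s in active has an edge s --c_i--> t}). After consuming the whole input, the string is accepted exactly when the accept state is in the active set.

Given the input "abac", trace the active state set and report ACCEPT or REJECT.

Answer: REJECT

Steps:
start: ε-closure({0}) = {0,2,4}
'a' @ 1: {1,5,6,7,8}  ✓accept
'b' @ 2: {}  — dead — no transitions
rest 'ac' ignored (set empty)
end set {} — state 7 not in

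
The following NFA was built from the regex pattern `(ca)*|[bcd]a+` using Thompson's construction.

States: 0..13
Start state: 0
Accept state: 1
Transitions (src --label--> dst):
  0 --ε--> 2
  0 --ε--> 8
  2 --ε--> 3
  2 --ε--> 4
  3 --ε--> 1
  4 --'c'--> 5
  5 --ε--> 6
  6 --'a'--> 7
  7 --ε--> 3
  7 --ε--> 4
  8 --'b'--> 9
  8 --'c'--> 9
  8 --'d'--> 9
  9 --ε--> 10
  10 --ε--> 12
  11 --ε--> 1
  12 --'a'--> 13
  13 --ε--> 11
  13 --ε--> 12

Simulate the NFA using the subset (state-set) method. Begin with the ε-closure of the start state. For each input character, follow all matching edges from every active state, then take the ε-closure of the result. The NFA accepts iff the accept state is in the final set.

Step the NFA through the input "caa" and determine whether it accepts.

S₀ = ε-closure({0}) = {0,1,2,3,4,8}
'c' @ 1: {5,6,9,10,12}
'a' @ 2: {1,3,4,7,11,12,13}  [accepting]
'a' @ 3: {1,11,12,13}  [accepting]
end set {1,11,12,13} — state 1 in

Answer: ACCEPT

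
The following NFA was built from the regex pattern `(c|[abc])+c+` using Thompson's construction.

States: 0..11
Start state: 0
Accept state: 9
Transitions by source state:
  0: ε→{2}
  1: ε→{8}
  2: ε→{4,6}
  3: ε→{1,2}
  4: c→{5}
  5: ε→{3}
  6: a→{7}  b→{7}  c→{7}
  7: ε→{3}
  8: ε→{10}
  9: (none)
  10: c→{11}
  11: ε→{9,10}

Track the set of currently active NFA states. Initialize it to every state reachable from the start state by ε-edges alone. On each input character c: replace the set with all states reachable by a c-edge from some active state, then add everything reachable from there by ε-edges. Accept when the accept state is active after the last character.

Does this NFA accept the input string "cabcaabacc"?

Answer: ACCEPT

Derivation:
S₀ = ε-closure({0}) = {0,2,4,6}
'c' @ 1: {1,2,3,4,5,6,7,8,10}
'a' @ 2: {1,2,3,4,6,7,8,10}
'b' @ 3: {1,2,3,4,6,7,8,10}
'c' @ 4: {1,2,3,4,5,6,7,8,9,10,11}  [accepting]
'a' @ 5: {1,2,3,4,6,7,8,10}
'a' @ 6: {1,2,3,4,6,7,8,10}
'b' @ 7: {1,2,3,4,6,7,8,10}
'a' @ 8: {1,2,3,4,6,7,8,10}
'c' @ 9: {1,2,3,4,5,6,7,8,9,10,11}  [accepting]
'c' @ 10: {1,2,3,4,5,6,7,8,9,10,11}  [accepting]
after full input: {1,2,3,4,5,6,7,8,9,10,11}  (accept=9 in)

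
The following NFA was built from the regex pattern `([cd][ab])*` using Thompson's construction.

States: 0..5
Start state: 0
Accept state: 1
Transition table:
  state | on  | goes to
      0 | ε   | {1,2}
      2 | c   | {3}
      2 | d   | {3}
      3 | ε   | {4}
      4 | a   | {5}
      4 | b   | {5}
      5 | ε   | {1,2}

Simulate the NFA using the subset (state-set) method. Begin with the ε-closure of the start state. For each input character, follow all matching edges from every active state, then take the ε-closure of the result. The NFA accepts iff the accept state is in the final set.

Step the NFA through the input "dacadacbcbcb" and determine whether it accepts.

initial (ε-close {0}): {0,1,2}
'd' @ 1: {3,4}
'a' @ 2: {1,2,5}  [accepting]
'c' @ 3: {3,4}
'a' @ 4: {1,2,5}  [accepting]
'd' @ 5: {3,4}
'a' @ 6: {1,2,5}  [accepting]
'c' @ 7: {3,4}
'b' @ 8: {1,2,5}  [accepting]
'c' @ 9: {3,4}
'b' @ 10: {1,2,5}  [accepting]
'c' @ 11: {3,4}
'b' @ 12: {1,2,5}  [accepting]
end set {1,2,5} — state 1 in

Answer: ACCEPT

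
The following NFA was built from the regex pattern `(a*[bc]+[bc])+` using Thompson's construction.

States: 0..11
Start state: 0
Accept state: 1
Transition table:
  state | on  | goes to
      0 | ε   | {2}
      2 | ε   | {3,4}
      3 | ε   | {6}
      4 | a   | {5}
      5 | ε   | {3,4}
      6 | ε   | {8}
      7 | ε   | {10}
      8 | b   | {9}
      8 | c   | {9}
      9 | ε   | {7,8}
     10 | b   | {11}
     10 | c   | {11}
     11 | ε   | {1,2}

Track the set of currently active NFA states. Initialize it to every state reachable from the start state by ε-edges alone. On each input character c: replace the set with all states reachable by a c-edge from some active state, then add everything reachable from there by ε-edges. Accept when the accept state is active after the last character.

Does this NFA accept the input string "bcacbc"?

Answer: ACCEPT

Derivation:
S₀ = ε-closure({0}) = {0,2,3,4,6,8}
'b' @ 1: {7,8,9,10}
'c' @ 2: {1,2,3,4,6,7,8,9,10,11}  ✓accept
'a' @ 3: {3,4,5,6,8}
'c' @ 4: {7,8,9,10}
'b' @ 5: {1,2,3,4,6,7,8,9,10,11}  ✓accept
'c' @ 6: {1,2,3,4,6,7,8,9,10,11}  ✓accept
end set {1,2,3,4,6,7,8,9,10,11} — state 1 in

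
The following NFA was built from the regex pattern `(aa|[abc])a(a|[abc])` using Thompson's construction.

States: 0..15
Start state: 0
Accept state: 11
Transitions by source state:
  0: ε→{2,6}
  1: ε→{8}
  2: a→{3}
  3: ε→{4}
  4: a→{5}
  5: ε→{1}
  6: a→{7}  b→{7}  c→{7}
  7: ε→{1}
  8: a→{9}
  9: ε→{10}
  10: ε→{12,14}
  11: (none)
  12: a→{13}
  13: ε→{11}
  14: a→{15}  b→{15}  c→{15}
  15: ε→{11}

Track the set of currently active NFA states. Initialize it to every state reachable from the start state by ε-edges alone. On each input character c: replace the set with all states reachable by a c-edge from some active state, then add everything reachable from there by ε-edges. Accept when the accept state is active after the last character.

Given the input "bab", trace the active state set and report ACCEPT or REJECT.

S₀ = ε-closure({0}) = {0,2,6}
'b' @ 1: {1,7,8}
'a' @ 2: {9,10,12,14}
'b' @ 3: {11,15}  ✓accept
end set {11,15} — state 11 in

Answer: ACCEPT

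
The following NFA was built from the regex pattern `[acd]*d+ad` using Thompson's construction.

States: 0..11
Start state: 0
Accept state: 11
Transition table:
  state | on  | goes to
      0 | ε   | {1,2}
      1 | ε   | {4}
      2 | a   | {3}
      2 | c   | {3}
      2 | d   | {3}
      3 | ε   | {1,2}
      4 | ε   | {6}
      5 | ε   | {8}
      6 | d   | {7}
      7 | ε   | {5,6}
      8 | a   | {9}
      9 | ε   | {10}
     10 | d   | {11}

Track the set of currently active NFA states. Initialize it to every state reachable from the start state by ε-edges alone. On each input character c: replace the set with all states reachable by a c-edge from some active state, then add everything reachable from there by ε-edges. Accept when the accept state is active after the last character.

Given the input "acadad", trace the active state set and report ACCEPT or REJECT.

Answer: ACCEPT

Steps:
S₀ = ε-closure({0}) = {0,1,2,4,6}
'a' @ 1: {1,2,3,4,6}
'c' @ 2: {1,2,3,4,6}
'a' @ 3: {1,2,3,4,6}
'd' @ 4: {1,2,3,4,5,6,7,8}
'a' @ 5: {1,2,3,4,6,9,10}
'd' @ 6: {1,2,3,4,5,6,7,8,11}  ✓accept
after full input: {1,2,3,4,5,6,7,8,11}  (accept=11 in)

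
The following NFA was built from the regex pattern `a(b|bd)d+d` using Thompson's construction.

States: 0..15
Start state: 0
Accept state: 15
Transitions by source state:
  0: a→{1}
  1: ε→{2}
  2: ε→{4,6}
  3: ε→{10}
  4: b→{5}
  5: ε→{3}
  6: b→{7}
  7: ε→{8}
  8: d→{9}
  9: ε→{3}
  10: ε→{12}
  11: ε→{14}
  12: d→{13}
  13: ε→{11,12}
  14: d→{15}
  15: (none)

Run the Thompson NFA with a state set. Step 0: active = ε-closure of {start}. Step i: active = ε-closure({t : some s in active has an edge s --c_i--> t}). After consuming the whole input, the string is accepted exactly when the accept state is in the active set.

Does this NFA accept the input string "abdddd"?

S₀ = ε-closure({0}) = {0}
'a' @ 1: {1,2,4,6}
'b' @ 2: {3,5,7,8,10,12}
'd' @ 3: {3,9,10,11,12,13,14}
'd' @ 4: {11,12,13,14,15}  [accepting]
'd' @ 5: {11,12,13,14,15}  [accepting]
'd' @ 6: {11,12,13,14,15}  [accepting]
end set {11,12,13,14,15} — state 15 in

Answer: ACCEPT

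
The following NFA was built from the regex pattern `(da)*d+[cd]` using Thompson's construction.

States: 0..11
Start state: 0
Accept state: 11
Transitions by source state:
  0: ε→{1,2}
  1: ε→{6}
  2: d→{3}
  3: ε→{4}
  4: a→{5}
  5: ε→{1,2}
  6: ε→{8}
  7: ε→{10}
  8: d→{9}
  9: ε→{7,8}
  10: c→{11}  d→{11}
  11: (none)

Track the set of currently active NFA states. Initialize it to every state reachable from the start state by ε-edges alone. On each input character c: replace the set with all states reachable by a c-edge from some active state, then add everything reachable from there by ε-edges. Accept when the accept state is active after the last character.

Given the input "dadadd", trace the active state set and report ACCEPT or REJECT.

Answer: ACCEPT

Steps:
start: ε-closure({0}) = {0,1,2,6,8}
'd' @ 1: {3,4,7,8,9,10}
'a' @ 2: {1,2,5,6,8}
'd' @ 3: {3,4,7,8,9,10}
'a' @ 4: {1,2,5,6,8}
'd' @ 5: {3,4,7,8,9,10}
'd' @ 6: {7,8,9,10,11}  (accept∈set)
end set {7,8,9,10,11} — state 11 in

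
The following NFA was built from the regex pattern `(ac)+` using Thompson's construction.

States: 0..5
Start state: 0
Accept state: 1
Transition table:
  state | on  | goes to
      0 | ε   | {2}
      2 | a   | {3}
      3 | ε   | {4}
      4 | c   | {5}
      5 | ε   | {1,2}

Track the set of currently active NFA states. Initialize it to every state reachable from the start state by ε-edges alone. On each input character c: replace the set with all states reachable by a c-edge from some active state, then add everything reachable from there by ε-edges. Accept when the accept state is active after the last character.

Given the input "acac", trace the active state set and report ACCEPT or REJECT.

initial (ε-close {0}): {0,2}
'a' @ 1: {3,4}
'c' @ 2: {1,2,5}  [accepting]
'a' @ 3: {3,4}
'c' @ 4: {1,2,5}  [accepting]
end set {1,2,5} — state 1 in

Answer: ACCEPT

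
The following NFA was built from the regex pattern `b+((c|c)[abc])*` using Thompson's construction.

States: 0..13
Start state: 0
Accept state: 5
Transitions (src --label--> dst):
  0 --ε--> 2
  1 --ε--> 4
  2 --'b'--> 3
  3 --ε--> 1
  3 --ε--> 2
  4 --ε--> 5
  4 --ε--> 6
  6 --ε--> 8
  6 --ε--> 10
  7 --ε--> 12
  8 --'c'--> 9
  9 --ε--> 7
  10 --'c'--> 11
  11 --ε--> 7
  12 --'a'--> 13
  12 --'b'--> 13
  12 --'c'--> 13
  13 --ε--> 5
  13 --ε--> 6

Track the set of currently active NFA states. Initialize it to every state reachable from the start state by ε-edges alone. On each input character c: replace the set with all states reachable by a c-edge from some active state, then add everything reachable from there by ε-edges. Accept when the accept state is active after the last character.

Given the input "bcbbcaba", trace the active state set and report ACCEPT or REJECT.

start: ε-closure({0}) = {0,2}
'b' @ 1: {1,2,3,4,5,6,8,10}  ✓accept
'c' @ 2: {7,9,11,12}
'b' @ 3: {5,6,8,10,13}  ✓accept
'b' @ 4: {}  — dead — no transitions
rest 'caba' ignored (set empty)
after full input: {}  (accept=5 not in)

Answer: REJECT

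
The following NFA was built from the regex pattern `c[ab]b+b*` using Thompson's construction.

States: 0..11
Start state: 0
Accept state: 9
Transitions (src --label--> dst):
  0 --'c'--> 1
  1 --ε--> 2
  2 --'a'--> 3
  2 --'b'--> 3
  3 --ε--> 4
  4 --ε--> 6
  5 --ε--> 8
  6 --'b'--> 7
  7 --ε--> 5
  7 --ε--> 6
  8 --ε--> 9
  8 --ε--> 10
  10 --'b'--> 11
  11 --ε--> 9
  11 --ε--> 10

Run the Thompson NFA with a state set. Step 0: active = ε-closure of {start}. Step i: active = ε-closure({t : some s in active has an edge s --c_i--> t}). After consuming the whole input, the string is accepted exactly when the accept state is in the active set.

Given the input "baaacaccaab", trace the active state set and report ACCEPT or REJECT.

S₀ = ε-closure({0}) = {0}
'b' @ 1: {}  — state set empty
rest 'aaacaccaab' ignored (set empty)
after full input: {}  (accept=9 not in)

Answer: REJECT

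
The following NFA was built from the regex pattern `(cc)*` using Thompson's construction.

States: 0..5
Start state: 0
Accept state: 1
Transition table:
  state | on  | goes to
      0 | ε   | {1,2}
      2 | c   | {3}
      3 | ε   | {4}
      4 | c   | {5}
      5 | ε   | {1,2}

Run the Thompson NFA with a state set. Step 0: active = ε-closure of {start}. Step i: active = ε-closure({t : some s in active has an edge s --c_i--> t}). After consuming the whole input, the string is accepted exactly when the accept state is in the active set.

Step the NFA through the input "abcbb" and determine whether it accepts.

Answer: REJECT

Trace:
start: ε-closure({0}) = {0,1,2}
'a' @ 1: {}  — no active states
rest 'bcbb' ignored (set empty)
after full input: {}  (accept=1 not in)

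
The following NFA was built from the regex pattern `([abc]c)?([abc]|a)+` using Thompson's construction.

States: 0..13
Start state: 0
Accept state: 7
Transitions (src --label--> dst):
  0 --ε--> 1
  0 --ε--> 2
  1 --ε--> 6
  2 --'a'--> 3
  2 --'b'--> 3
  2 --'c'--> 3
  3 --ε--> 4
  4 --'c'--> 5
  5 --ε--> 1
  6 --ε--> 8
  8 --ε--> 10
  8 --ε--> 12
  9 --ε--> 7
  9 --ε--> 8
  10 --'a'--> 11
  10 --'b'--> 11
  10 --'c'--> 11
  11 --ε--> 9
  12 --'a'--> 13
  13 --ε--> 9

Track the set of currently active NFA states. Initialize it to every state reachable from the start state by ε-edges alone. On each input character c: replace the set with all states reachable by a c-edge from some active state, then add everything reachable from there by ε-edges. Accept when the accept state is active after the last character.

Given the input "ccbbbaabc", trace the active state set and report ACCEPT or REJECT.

Answer: ACCEPT

Trace:
initial (ε-close {0}): {0,1,2,6,8,10,12}
'c' @ 1: {3,4,7,8,9,10,11,12}  ✓accept
'c' @ 2: {1,5,6,7,8,9,10,11,12}  ✓accept
'b' @ 3: {7,8,9,10,11,12}  ✓accept
'b' @ 4: {7,8,9,10,11,12}  ✓accept
'b' @ 5: {7,8,9,10,11,12}  ✓accept
'a' @ 6: {7,8,9,10,11,12,13}  ✓accept
'a' @ 7: {7,8,9,10,11,12,13}  ✓accept
'b' @ 8: {7,8,9,10,11,12}  ✓accept
'c' @ 9: {7,8,9,10,11,12}  ✓accept
end set {7,8,9,10,11,12} — state 7 in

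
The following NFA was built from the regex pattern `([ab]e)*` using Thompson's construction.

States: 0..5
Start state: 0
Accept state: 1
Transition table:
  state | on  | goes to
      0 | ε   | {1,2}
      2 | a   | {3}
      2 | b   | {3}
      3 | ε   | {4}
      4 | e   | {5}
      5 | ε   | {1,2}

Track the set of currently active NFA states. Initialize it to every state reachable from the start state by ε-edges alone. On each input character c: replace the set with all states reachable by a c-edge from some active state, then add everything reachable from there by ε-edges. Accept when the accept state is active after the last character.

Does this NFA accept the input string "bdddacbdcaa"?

Answer: REJECT

Trace:
S₀ = ε-closure({0}) = {0,1,2}
'b' @ 1: {3,4}
'd' @ 2: {}  — dead — no transitions
rest 'ddacbdcaa' ignored (set empty)
after full input: {}  (accept=1 not in)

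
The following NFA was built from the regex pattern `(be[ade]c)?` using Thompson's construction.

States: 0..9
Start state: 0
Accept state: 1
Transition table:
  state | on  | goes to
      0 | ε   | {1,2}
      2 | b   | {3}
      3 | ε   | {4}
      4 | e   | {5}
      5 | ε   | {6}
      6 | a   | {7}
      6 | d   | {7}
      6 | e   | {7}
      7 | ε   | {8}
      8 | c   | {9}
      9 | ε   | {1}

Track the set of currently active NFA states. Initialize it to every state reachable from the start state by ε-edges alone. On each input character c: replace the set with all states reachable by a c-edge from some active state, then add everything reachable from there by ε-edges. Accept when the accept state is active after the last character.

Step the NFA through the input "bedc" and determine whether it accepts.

start: ε-closure({0}) = {0,1,2}
'b' @ 1: {3,4}
'e' @ 2: {5,6}
'd' @ 3: {7,8}
'c' @ 4: {1,9}  ✓accept
after full input: {1,9}  (accept=1 in)

Answer: ACCEPT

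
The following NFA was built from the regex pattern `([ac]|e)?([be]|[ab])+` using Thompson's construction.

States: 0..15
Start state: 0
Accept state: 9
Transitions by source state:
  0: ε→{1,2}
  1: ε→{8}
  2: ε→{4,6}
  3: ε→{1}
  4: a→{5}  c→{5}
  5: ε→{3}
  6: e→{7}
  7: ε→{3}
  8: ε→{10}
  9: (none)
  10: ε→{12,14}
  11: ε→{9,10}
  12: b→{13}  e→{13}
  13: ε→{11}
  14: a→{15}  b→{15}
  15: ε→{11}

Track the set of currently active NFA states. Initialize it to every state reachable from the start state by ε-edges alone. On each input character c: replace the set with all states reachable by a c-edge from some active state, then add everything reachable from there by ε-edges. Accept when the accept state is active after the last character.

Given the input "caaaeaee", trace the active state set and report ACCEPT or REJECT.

initial (ε-close {0}): {0,1,2,4,6,8,10,12,14}
'c' @ 1: {1,3,5,8,10,12,14}
'a' @ 2: {9,10,11,12,14,15}  ✓accept
'a' @ 3: {9,10,11,12,14,15}  ✓accept
'a' @ 4: {9,10,11,12,14,15}  ✓accept
'e' @ 5: {9,10,11,12,13,14}  ✓accept
'a' @ 6: {9,10,11,12,14,15}  ✓accept
'e' @ 7: {9,10,11,12,13,14}  ✓accept
'e' @ 8: {9,10,11,12,13,14}  ✓accept
final: {9,10,11,12,13,14}; accept 9 in set

Answer: ACCEPT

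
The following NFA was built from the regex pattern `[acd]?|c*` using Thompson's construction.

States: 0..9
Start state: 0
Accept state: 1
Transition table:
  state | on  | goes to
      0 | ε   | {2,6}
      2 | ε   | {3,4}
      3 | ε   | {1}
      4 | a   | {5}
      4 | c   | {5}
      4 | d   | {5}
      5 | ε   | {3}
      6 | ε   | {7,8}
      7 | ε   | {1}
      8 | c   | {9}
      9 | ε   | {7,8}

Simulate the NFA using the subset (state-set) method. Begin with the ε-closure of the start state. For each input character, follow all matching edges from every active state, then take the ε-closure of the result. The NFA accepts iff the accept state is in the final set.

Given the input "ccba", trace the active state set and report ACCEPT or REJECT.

Answer: REJECT

Steps:
start: ε-closure({0}) = {0,1,2,3,4,6,7,8}
'c' @ 1: {1,3,5,7,8,9}  (accept∈set)
'c' @ 2: {1,7,8,9}  (accept∈set)
'b' @ 3: {}  — dead — no transitions
rest 'a' ignored (set empty)
after full input: {}  (accept=1 not in)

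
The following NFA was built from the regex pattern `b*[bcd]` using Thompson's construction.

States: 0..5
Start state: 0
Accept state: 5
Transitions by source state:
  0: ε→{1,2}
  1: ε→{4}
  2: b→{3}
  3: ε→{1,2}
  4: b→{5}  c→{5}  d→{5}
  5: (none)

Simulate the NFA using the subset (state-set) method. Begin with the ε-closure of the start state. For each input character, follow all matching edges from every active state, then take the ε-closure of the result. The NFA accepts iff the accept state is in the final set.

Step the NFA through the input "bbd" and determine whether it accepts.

Answer: ACCEPT

Derivation:
initial (ε-close {0}): {0,1,2,4}
'b' @ 1: {1,2,3,4,5}  [accepting]
'b' @ 2: {1,2,3,4,5}  [accepting]
'd' @ 3: {5}  [accepting]
after full input: {5}  (accept=5 in)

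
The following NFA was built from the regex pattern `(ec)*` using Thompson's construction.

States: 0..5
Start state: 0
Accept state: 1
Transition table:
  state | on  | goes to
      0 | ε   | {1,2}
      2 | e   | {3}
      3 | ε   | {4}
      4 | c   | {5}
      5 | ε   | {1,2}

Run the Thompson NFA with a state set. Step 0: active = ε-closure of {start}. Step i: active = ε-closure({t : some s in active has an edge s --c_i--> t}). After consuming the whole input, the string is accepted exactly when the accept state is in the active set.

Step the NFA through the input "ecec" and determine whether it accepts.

Answer: ACCEPT

Steps:
initial (ε-close {0}): {0,1,2}
'e' @ 1: {3,4}
'c' @ 2: {1,2,5}  [accepting]
'e' @ 3: {3,4}
'c' @ 4: {1,2,5}  [accepting]
after full input: {1,2,5}  (accept=1 in)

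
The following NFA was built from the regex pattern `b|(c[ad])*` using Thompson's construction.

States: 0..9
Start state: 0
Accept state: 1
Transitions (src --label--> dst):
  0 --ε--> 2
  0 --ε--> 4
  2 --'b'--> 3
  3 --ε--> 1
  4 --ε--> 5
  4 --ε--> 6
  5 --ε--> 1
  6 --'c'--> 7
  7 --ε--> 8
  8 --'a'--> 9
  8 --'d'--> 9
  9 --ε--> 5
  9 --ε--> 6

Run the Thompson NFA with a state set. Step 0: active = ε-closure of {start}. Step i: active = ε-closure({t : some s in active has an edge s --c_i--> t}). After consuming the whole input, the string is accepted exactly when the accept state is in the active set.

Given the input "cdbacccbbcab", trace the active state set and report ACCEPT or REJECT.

Answer: REJECT

Derivation:
S₀ = ε-closure({0}) = {0,1,2,4,5,6}
'c' @ 1: {7,8}
'd' @ 2: {1,5,6,9}  ✓accept
'b' @ 3: {}  — no active states
rest 'acccbbcab' ignored (set empty)
after full input: {}  (accept=1 not in)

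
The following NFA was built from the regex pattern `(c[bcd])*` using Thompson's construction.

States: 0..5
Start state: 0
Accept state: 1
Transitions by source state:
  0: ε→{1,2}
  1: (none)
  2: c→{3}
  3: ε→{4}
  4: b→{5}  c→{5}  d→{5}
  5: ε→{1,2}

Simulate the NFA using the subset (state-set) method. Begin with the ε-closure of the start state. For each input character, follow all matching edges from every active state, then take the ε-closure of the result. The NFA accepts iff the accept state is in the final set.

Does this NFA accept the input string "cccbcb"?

start: ε-closure({0}) = {0,1,2}
'c' @ 1: {3,4}
'c' @ 2: {1,2,5}  ✓accept
'c' @ 3: {3,4}
'b' @ 4: {1,2,5}  ✓accept
'c' @ 5: {3,4}
'b' @ 6: {1,2,5}  ✓accept
end set {1,2,5} — state 1 in

Answer: ACCEPT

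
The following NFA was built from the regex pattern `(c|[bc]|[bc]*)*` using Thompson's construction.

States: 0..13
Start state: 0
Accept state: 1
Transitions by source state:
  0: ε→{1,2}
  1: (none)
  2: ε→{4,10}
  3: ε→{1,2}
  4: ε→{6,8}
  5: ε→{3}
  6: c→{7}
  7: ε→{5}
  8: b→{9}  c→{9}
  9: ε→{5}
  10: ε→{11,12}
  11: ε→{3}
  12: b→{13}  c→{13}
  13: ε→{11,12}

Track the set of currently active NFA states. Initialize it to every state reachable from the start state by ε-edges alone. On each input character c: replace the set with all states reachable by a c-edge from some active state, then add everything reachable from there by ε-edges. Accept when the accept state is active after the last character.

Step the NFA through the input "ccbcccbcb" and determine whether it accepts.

Answer: ACCEPT

Steps:
S₀ = ε-closure({0}) = {0,1,2,3,4,6,8,10,11,12}
'c' @ 1: {1,2,3,4,5,6,7,8,9,10,11,12,13}  ✓accept
'c' @ 2: {1,2,3,4,5,6,7,8,9,10,11,12,13}  ✓accept
'b' @ 3: {1,2,3,4,5,6,8,9,10,11,12,13}  ✓accept
'c' @ 4: {1,2,3,4,5,6,7,8,9,10,11,12,13}  ✓accept
'c' @ 5: {1,2,3,4,5,6,7,8,9,10,11,12,13}  ✓accept
'c' @ 6: {1,2,3,4,5,6,7,8,9,10,11,12,13}  ✓accept
'b' @ 7: {1,2,3,4,5,6,8,9,10,11,12,13}  ✓accept
'c' @ 8: {1,2,3,4,5,6,7,8,9,10,11,12,13}  ✓accept
'b' @ 9: {1,2,3,4,5,6,8,9,10,11,12,13}  ✓accept
end set {1,2,3,4,5,6,8,9,10,11,12,13} — state 1 in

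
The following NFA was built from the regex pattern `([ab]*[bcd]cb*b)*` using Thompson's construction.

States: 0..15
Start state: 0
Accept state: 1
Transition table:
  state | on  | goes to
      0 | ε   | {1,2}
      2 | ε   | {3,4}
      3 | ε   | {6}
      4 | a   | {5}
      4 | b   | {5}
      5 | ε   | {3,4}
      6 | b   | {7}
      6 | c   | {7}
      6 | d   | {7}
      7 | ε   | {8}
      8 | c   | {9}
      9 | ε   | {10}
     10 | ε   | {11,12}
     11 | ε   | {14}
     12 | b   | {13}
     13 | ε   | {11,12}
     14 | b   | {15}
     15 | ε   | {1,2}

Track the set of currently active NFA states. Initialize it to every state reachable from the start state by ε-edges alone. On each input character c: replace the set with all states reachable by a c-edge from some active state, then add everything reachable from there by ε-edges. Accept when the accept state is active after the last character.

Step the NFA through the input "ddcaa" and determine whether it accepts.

Answer: REJECT

Trace:
S₀ = ε-closure({0}) = {0,1,2,3,4,6}
'd' @ 1: {7,8}
'd' @ 2: {}  — no active states
rest 'caa' ignored (set empty)
final: {}; accept 1 not in set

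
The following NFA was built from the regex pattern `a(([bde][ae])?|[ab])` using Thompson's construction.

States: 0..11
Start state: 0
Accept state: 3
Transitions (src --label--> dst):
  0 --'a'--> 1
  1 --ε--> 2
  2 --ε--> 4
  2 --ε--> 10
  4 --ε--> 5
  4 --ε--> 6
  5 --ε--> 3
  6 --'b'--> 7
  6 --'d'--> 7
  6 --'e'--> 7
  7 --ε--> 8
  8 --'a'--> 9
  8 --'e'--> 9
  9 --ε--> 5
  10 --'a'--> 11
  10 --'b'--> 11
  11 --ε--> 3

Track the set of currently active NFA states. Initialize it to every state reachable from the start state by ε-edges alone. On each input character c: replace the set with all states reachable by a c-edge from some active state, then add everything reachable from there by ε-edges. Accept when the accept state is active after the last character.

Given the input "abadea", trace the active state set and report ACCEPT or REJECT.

Answer: REJECT

Derivation:
start: ε-closure({0}) = {0}
'a' @ 1: {1,2,3,4,5,6,10}  [accepting]
'b' @ 2: {3,7,8,11}  [accepting]
'a' @ 3: {3,5,9}  [accepting]
'd' @ 4: {}  — no active states
rest 'ea' ignored (set empty)
end set {} — state 3 not in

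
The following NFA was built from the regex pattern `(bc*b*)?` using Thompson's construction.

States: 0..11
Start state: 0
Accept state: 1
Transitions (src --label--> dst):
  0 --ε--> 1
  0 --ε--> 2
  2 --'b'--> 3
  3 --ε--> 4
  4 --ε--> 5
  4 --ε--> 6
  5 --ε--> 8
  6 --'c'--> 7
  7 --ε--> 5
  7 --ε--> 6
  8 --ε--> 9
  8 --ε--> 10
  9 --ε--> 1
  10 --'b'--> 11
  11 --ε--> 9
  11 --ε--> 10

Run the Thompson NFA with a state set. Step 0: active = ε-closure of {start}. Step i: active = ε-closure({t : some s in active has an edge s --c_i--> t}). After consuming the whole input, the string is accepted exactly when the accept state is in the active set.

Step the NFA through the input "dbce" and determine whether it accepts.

initial (ε-close {0}): {0,1,2}
'd' @ 1: {}  — dead — no transitions
rest 'bce' ignored (set empty)
end set {} — state 1 not in

Answer: REJECT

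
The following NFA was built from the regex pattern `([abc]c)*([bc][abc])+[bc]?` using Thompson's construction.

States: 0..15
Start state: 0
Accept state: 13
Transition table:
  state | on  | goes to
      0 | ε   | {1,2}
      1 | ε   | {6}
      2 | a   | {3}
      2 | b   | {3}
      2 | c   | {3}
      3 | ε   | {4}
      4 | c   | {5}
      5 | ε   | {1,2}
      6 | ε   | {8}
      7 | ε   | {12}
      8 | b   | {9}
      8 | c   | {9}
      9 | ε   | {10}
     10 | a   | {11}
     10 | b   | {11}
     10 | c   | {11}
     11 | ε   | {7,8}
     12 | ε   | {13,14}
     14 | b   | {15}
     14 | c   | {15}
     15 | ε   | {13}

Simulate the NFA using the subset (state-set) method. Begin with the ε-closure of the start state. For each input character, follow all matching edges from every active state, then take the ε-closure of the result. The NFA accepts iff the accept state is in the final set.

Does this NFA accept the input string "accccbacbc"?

Answer: REJECT

Derivation:
start: ε-closure({0}) = {0,1,2,6,8}
'a' @ 1: {3,4}
'c' @ 2: {1,2,5,6,8}
'c' @ 3: {3,4,9,10}
'c' @ 4: {1,2,5,6,7,8,11,12,13,14}  (accept∈set)
'c' @ 5: {3,4,9,10,13,15}  (accept∈set)
'b' @ 6: {7,8,11,12,13,14}  (accept∈set)
'a' @ 7: {}  — no active states
rest 'cbc' ignored (set empty)
final: {}; accept 13 not in set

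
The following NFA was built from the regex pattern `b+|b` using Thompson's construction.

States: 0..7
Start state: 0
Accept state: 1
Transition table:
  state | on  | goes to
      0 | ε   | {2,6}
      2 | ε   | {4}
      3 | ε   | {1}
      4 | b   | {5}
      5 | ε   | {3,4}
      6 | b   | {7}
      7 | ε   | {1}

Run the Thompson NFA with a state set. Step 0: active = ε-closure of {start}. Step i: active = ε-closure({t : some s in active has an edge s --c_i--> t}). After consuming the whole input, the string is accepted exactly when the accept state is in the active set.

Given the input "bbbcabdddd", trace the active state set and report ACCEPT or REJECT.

S₀ = ε-closure({0}) = {0,2,4,6}
'b' @ 1: {1,3,4,5,7}  [accepting]
'b' @ 2: {1,3,4,5}  [accepting]
'b' @ 3: {1,3,4,5}  [accepting]
'c' @ 4: {}  — dead — no transitions
rest 'abdddd' ignored (set empty)
final: {}; accept 1 not in set

Answer: REJECT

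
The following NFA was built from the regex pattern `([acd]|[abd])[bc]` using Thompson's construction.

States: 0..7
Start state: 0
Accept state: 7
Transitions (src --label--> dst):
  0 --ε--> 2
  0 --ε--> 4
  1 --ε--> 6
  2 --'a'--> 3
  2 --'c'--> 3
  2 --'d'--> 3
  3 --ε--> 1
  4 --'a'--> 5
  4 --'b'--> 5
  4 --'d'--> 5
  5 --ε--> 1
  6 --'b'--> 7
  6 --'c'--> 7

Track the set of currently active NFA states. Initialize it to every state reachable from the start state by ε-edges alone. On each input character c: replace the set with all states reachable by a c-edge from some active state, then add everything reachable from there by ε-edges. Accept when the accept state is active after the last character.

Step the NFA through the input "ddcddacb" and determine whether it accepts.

Answer: REJECT

Trace:
S₀ = ε-closure({0}) = {0,2,4}
'd' @ 1: {1,3,5,6}
'd' @ 2: {}  — dead — no transitions
rest 'cddacb' ignored (set empty)
after full input: {}  (accept=7 not in)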